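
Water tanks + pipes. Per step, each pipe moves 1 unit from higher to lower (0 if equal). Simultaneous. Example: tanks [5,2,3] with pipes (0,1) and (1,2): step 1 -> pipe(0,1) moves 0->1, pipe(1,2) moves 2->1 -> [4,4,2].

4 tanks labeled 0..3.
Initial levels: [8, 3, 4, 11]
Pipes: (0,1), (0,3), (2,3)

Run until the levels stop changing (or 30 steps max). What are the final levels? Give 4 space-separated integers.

Answer: 7 6 7 6

Derivation:
Step 1: flows [0->1,3->0,3->2] -> levels [8 4 5 9]
Step 2: flows [0->1,3->0,3->2] -> levels [8 5 6 7]
Step 3: flows [0->1,0->3,3->2] -> levels [6 6 7 7]
Step 4: flows [0=1,3->0,2=3] -> levels [7 6 7 6]
Step 5: flows [0->1,0->3,2->3] -> levels [5 7 6 8]
Step 6: flows [1->0,3->0,3->2] -> levels [7 6 7 6]
  -> period-2 cycle: step 6 state = step 4 state; never stabilizes
  -> state at step 30: (30-4) mod 2 = 0, same as step 4 -> [7 6 7 6]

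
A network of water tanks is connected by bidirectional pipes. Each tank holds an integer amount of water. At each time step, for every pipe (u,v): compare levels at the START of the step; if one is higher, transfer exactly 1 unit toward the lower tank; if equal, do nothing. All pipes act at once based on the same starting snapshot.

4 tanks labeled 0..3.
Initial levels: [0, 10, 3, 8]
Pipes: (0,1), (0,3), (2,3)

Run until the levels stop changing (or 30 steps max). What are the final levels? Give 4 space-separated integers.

Step 1: flows [1->0,3->0,3->2] -> levels [2 9 4 6]
Step 2: flows [1->0,3->0,3->2] -> levels [4 8 5 4]
Step 3: flows [1->0,0=3,2->3] -> levels [5 7 4 5]
Step 4: flows [1->0,0=3,3->2] -> levels [6 6 5 4]
Step 5: flows [0=1,0->3,2->3] -> levels [5 6 4 6]
Step 6: flows [1->0,3->0,3->2] -> levels [7 5 5 4]
Step 7: flows [0->1,0->3,2->3] -> levels [5 6 4 6]
  -> period-2 cycle: step 7 state = step 5 state; never stabilizes
  -> state at step 30: (30-5) mod 2 = 1, same as step 6 -> [7 5 5 4]

Answer: 7 5 5 4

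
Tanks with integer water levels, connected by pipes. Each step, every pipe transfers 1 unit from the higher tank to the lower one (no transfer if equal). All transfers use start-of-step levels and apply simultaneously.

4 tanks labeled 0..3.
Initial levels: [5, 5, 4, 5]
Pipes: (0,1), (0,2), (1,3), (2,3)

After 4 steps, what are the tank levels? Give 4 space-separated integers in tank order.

Answer: 6 3 4 6

Derivation:
Step 1: flows [0=1,0->2,1=3,3->2] -> levels [4 5 6 4]
Step 2: flows [1->0,2->0,1->3,2->3] -> levels [6 3 4 6]
Step 3: flows [0->1,0->2,3->1,3->2] -> levels [4 5 6 4]
  -> period-2 cycle: step 3 state = step 1 state
  -> state at step 4: (4-1) mod 2 = 1, same as step 2 -> [6 3 4 6]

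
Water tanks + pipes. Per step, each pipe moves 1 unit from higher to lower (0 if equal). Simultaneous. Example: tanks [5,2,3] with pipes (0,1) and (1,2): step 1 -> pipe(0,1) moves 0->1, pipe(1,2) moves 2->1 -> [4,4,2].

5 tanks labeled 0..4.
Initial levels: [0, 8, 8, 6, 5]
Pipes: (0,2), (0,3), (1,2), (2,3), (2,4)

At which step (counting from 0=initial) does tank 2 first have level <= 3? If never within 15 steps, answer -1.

Step 1: flows [2->0,3->0,1=2,2->3,2->4] -> levels [2 8 5 6 6]
Step 2: flows [2->0,3->0,1->2,3->2,4->2] -> levels [4 7 7 4 5]
Step 3: flows [2->0,0=3,1=2,2->3,2->4] -> levels [5 7 4 5 6]
Step 4: flows [0->2,0=3,1->2,3->2,4->2] -> levels [4 6 8 4 5]
Step 5: flows [2->0,0=3,2->1,2->3,2->4] -> levels [5 7 4 5 6]
  -> period-2 cycle (repeats step 3); tank 2 never drops to <=3
Tank 2 never reaches <=3 within 15 steps

Answer: -1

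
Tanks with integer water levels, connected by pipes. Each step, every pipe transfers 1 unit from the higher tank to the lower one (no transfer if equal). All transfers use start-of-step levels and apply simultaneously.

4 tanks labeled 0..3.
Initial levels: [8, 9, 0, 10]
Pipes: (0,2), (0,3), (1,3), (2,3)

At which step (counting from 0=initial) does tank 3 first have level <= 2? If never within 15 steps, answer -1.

Step 1: flows [0->2,3->0,3->1,3->2] -> levels [8 10 2 7]
Step 2: flows [0->2,0->3,1->3,3->2] -> levels [6 9 4 8]
Step 3: flows [0->2,3->0,1->3,3->2] -> levels [6 8 6 7]
Step 4: flows [0=2,3->0,1->3,3->2] -> levels [7 7 7 6]
Step 5: flows [0=2,0->3,1->3,2->3] -> levels [6 6 6 9]
Step 6: flows [0=2,3->0,3->1,3->2] -> levels [7 7 7 6]
  -> period-2 cycle (repeats step 4); tank 3 never drops to <=2
Tank 3 never reaches <=2 within 15 steps

Answer: -1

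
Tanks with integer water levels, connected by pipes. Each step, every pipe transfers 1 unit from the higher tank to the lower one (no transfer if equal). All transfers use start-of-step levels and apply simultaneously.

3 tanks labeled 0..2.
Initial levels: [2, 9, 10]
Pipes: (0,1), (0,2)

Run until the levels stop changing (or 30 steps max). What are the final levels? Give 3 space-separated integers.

Step 1: flows [1->0,2->0] -> levels [4 8 9]
Step 2: flows [1->0,2->0] -> levels [6 7 8]
Step 3: flows [1->0,2->0] -> levels [8 6 7]
Step 4: flows [0->1,0->2] -> levels [6 7 8]
  -> period-2 cycle: step 4 state = step 2 state; never stabilizes
  -> state at step 30: (30-2) mod 2 = 0, same as step 2 -> [6 7 8]

Answer: 6 7 8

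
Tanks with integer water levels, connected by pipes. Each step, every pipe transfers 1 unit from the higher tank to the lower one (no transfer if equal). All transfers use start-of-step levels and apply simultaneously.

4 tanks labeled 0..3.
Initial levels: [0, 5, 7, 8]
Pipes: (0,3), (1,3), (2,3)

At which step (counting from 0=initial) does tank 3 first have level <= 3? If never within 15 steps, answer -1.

Step 1: flows [3->0,3->1,3->2] -> levels [1 6 8 5]
Step 2: flows [3->0,1->3,2->3] -> levels [2 5 7 6]
Step 3: flows [3->0,3->1,2->3] -> levels [3 6 6 5]
Step 4: flows [3->0,1->3,2->3] -> levels [4 5 5 6]
Step 5: flows [3->0,3->1,3->2] -> levels [5 6 6 3]
Tank 3 first reaches <=3 at step 5

Answer: 5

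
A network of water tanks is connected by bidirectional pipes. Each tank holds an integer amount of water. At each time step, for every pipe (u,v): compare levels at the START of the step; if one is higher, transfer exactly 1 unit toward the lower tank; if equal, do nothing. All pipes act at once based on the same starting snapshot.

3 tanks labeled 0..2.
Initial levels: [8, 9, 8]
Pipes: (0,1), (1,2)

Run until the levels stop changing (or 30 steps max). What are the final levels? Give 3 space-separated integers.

Answer: 8 9 8

Derivation:
Step 1: flows [1->0,1->2] -> levels [9 7 9]
Step 2: flows [0->1,2->1] -> levels [8 9 8]
  -> period-2 cycle: step 2 state = step 0 state; never stabilizes
  -> state at step 30: (30-0) mod 2 = 0, same as step 0 -> [8 9 8]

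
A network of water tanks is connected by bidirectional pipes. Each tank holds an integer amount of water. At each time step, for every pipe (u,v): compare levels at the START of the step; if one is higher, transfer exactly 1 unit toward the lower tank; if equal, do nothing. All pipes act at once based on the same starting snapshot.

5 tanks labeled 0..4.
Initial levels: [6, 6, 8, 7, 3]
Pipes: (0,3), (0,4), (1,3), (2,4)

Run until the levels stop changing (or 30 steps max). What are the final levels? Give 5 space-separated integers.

Answer: 4 6 6 7 7

Derivation:
Step 1: flows [3->0,0->4,3->1,2->4] -> levels [6 7 7 5 5]
Step 2: flows [0->3,0->4,1->3,2->4] -> levels [4 6 6 7 7]
Step 3: flows [3->0,4->0,3->1,4->2] -> levels [6 7 7 5 5]
  -> period-2 cycle: step 3 state = step 1 state; never stabilizes
  -> state at step 30: (30-1) mod 2 = 1, same as step 2 -> [4 6 6 7 7]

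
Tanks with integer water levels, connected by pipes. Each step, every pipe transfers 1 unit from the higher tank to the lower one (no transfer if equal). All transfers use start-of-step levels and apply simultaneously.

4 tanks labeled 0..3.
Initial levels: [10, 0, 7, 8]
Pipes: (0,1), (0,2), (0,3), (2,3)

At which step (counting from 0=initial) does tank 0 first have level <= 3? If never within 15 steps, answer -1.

Answer: -1

Derivation:
Step 1: flows [0->1,0->2,0->3,3->2] -> levels [7 1 9 8]
Step 2: flows [0->1,2->0,3->0,2->3] -> levels [8 2 7 8]
Step 3: flows [0->1,0->2,0=3,3->2] -> levels [6 3 9 7]
Step 4: flows [0->1,2->0,3->0,2->3] -> levels [7 4 7 7]
Step 5: flows [0->1,0=2,0=3,2=3] -> levels [6 5 7 7]
Step 6: flows [0->1,2->0,3->0,2=3] -> levels [7 6 6 6]
Step 7: flows [0->1,0->2,0->3,2=3] -> levels [4 7 7 7]
Step 8: flows [1->0,2->0,3->0,2=3] -> levels [7 6 6 6]
  -> period-2 cycle (repeats step 6); tank 0 never drops to <=3
Tank 0 never reaches <=3 within 15 steps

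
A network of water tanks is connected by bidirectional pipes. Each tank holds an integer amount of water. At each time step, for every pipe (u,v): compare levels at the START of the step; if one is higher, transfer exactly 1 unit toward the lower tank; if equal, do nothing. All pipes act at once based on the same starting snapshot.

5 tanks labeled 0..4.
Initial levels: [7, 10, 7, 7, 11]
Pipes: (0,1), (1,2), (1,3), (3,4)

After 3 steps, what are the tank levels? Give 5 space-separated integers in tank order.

Answer: 8 7 8 10 9

Derivation:
Step 1: flows [1->0,1->2,1->3,4->3] -> levels [8 7 8 9 10]
Step 2: flows [0->1,2->1,3->1,4->3] -> levels [7 10 7 9 9]
Step 3: flows [1->0,1->2,1->3,3=4] -> levels [8 7 8 10 9]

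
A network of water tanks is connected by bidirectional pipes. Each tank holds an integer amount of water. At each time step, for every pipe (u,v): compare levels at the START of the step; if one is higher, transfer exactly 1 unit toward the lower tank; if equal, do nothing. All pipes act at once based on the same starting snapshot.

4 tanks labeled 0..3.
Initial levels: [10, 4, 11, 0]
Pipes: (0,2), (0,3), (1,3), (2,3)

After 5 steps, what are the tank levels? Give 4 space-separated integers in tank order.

Step 1: flows [2->0,0->3,1->3,2->3] -> levels [10 3 9 3]
Step 2: flows [0->2,0->3,1=3,2->3] -> levels [8 3 9 5]
Step 3: flows [2->0,0->3,3->1,2->3] -> levels [8 4 7 6]
Step 4: flows [0->2,0->3,3->1,2->3] -> levels [6 5 7 7]
Step 5: flows [2->0,3->0,3->1,2=3] -> levels [8 6 6 5]

Answer: 8 6 6 5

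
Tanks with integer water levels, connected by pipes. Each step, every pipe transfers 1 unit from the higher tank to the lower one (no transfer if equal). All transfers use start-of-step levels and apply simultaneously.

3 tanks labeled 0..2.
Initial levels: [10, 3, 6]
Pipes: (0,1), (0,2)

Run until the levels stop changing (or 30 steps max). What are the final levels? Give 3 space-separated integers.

Answer: 7 6 6

Derivation:
Step 1: flows [0->1,0->2] -> levels [8 4 7]
Step 2: flows [0->1,0->2] -> levels [6 5 8]
Step 3: flows [0->1,2->0] -> levels [6 6 7]
Step 4: flows [0=1,2->0] -> levels [7 6 6]
Step 5: flows [0->1,0->2] -> levels [5 7 7]
Step 6: flows [1->0,2->0] -> levels [7 6 6]
  -> period-2 cycle: step 6 state = step 4 state; never stabilizes
  -> state at step 30: (30-4) mod 2 = 0, same as step 4 -> [7 6 6]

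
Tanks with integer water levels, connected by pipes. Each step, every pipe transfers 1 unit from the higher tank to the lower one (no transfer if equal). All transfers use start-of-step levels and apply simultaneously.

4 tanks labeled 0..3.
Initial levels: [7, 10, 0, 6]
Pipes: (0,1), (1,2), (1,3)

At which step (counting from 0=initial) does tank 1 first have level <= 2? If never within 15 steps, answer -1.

Answer: -1

Derivation:
Step 1: flows [1->0,1->2,1->3] -> levels [8 7 1 7]
Step 2: flows [0->1,1->2,1=3] -> levels [7 7 2 7]
Step 3: flows [0=1,1->2,1=3] -> levels [7 6 3 7]
Step 4: flows [0->1,1->2,3->1] -> levels [6 7 4 6]
Step 5: flows [1->0,1->2,1->3] -> levels [7 4 5 7]
Step 6: flows [0->1,2->1,3->1] -> levels [6 7 4 6]
  -> period-2 cycle (repeats step 4); tank 1 never drops to <=2
Tank 1 never reaches <=2 within 15 steps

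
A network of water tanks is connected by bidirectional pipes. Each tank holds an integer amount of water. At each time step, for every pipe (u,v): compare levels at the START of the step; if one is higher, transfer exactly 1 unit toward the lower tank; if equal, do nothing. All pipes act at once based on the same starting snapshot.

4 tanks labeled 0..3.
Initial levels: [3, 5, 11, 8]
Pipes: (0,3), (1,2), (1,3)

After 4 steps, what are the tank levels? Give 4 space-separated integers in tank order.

Answer: 6 7 7 7

Derivation:
Step 1: flows [3->0,2->1,3->1] -> levels [4 7 10 6]
Step 2: flows [3->0,2->1,1->3] -> levels [5 7 9 6]
Step 3: flows [3->0,2->1,1->3] -> levels [6 7 8 6]
Step 4: flows [0=3,2->1,1->3] -> levels [6 7 7 7]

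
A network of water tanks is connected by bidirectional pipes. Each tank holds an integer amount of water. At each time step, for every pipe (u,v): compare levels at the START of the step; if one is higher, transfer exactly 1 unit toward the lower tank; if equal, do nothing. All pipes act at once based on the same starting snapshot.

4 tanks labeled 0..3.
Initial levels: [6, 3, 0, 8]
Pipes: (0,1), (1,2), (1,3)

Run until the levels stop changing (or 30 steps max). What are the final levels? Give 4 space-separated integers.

Answer: 4 5 4 4

Derivation:
Step 1: flows [0->1,1->2,3->1] -> levels [5 4 1 7]
Step 2: flows [0->1,1->2,3->1] -> levels [4 5 2 6]
Step 3: flows [1->0,1->2,3->1] -> levels [5 4 3 5]
Step 4: flows [0->1,1->2,3->1] -> levels [4 5 4 4]
Step 5: flows [1->0,1->2,1->3] -> levels [5 2 5 5]
Step 6: flows [0->1,2->1,3->1] -> levels [4 5 4 4]
  -> period-2 cycle: step 6 state = step 4 state; never stabilizes
  -> state at step 30: (30-4) mod 2 = 0, same as step 4 -> [4 5 4 4]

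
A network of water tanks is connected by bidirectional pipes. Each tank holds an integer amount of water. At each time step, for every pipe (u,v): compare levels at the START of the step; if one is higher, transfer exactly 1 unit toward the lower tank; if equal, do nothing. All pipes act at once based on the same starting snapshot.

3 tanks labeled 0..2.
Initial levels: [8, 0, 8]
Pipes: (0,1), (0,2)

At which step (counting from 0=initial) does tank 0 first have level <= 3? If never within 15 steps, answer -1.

Step 1: flows [0->1,0=2] -> levels [7 1 8]
Step 2: flows [0->1,2->0] -> levels [7 2 7]
Step 3: flows [0->1,0=2] -> levels [6 3 7]
Step 4: flows [0->1,2->0] -> levels [6 4 6]
Step 5: flows [0->1,0=2] -> levels [5 5 6]
Step 6: flows [0=1,2->0] -> levels [6 5 5]
Step 7: flows [0->1,0->2] -> levels [4 6 6]
Step 8: flows [1->0,2->0] -> levels [6 5 5]
  -> period-2 cycle (repeats step 6); tank 0 never drops to <=3
Tank 0 never reaches <=3 within 15 steps

Answer: -1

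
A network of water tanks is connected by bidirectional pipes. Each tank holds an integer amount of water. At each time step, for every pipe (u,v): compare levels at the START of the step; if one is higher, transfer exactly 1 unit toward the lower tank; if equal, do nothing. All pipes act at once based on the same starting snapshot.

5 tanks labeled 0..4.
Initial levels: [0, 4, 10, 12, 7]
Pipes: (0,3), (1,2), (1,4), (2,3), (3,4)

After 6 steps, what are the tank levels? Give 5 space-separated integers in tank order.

Step 1: flows [3->0,2->1,4->1,3->2,3->4] -> levels [1 6 10 9 7]
Step 2: flows [3->0,2->1,4->1,2->3,3->4] -> levels [2 8 8 8 7]
Step 3: flows [3->0,1=2,1->4,2=3,3->4] -> levels [3 7 8 6 9]
Step 4: flows [3->0,2->1,4->1,2->3,4->3] -> levels [4 9 6 7 7]
Step 5: flows [3->0,1->2,1->4,3->2,3=4] -> levels [5 7 8 5 8]
Step 6: flows [0=3,2->1,4->1,2->3,4->3] -> levels [5 9 6 7 6]

Answer: 5 9 6 7 6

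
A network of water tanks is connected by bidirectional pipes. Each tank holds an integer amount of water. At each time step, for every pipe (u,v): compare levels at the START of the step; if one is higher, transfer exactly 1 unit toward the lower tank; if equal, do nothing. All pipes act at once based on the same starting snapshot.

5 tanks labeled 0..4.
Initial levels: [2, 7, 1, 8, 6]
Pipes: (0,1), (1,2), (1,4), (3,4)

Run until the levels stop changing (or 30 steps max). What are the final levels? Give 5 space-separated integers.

Answer: 5 3 5 5 6

Derivation:
Step 1: flows [1->0,1->2,1->4,3->4] -> levels [3 4 2 7 8]
Step 2: flows [1->0,1->2,4->1,4->3] -> levels [4 3 3 8 6]
Step 3: flows [0->1,1=2,4->1,3->4] -> levels [3 5 3 7 6]
Step 4: flows [1->0,1->2,4->1,3->4] -> levels [4 4 4 6 6]
Step 5: flows [0=1,1=2,4->1,3=4] -> levels [4 5 4 6 5]
Step 6: flows [1->0,1->2,1=4,3->4] -> levels [5 3 5 5 6]
Step 7: flows [0->1,2->1,4->1,4->3] -> levels [4 6 4 6 4]
Step 8: flows [1->0,1->2,1->4,3->4] -> levels [5 3 5 5 6]
  -> period-2 cycle: step 8 state = step 6 state; never stabilizes
  -> state at step 30: (30-6) mod 2 = 0, same as step 6 -> [5 3 5 5 6]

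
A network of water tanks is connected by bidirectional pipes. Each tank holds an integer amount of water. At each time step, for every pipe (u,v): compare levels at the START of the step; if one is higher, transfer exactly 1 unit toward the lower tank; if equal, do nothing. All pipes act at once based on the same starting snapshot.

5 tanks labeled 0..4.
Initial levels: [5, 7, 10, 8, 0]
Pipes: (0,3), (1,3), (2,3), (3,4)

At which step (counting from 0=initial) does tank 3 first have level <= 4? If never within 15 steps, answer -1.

Step 1: flows [3->0,3->1,2->3,3->4] -> levels [6 8 9 6 1]
Step 2: flows [0=3,1->3,2->3,3->4] -> levels [6 7 8 7 2]
Step 3: flows [3->0,1=3,2->3,3->4] -> levels [7 7 7 6 3]
Step 4: flows [0->3,1->3,2->3,3->4] -> levels [6 6 6 8 4]
Step 5: flows [3->0,3->1,3->2,3->4] -> levels [7 7 7 4 5]
Tank 3 first reaches <=4 at step 5

Answer: 5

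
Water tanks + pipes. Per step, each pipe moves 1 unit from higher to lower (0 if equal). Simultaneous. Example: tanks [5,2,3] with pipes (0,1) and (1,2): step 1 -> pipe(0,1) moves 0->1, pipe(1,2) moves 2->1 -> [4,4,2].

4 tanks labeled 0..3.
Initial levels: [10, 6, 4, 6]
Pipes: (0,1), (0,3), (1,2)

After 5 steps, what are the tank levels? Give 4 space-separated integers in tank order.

Step 1: flows [0->1,0->3,1->2] -> levels [8 6 5 7]
Step 2: flows [0->1,0->3,1->2] -> levels [6 6 6 8]
Step 3: flows [0=1,3->0,1=2] -> levels [7 6 6 7]
Step 4: flows [0->1,0=3,1=2] -> levels [6 7 6 7]
Step 5: flows [1->0,3->0,1->2] -> levels [8 5 7 6]

Answer: 8 5 7 6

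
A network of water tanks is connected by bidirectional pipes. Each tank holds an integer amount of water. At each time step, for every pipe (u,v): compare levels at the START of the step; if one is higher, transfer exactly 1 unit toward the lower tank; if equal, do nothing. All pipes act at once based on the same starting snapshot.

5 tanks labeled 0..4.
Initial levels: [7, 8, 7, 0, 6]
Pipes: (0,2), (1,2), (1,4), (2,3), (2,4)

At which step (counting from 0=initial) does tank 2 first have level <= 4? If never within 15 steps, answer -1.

Answer: 3

Derivation:
Step 1: flows [0=2,1->2,1->4,2->3,2->4] -> levels [7 6 6 1 8]
Step 2: flows [0->2,1=2,4->1,2->3,4->2] -> levels [6 7 7 2 6]
Step 3: flows [2->0,1=2,1->4,2->3,2->4] -> levels [7 6 4 3 8]
Tank 2 first reaches <=4 at step 3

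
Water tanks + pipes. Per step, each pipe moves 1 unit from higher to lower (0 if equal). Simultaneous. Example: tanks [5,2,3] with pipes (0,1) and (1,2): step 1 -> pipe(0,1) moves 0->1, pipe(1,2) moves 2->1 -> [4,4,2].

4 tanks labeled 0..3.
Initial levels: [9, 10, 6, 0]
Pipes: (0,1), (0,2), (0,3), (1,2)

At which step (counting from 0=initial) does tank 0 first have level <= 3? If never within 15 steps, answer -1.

Answer: -1

Derivation:
Step 1: flows [1->0,0->2,0->3,1->2] -> levels [8 8 8 1]
Step 2: flows [0=1,0=2,0->3,1=2] -> levels [7 8 8 2]
Step 3: flows [1->0,2->0,0->3,1=2] -> levels [8 7 7 3]
Step 4: flows [0->1,0->2,0->3,1=2] -> levels [5 8 8 4]
Step 5: flows [1->0,2->0,0->3,1=2] -> levels [6 7 7 5]
Step 6: flows [1->0,2->0,0->3,1=2] -> levels [7 6 6 6]
Step 7: flows [0->1,0->2,0->3,1=2] -> levels [4 7 7 7]
Step 8: flows [1->0,2->0,3->0,1=2] -> levels [7 6 6 6]
  -> period-2 cycle (repeats step 6); tank 0 never drops to <=3
Tank 0 never reaches <=3 within 15 steps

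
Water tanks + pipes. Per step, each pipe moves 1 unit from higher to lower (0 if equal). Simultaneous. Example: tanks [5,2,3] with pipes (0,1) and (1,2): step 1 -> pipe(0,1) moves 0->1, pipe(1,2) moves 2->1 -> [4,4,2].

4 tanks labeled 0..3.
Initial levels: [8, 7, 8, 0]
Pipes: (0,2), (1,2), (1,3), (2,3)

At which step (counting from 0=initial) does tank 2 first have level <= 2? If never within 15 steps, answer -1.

Step 1: flows [0=2,2->1,1->3,2->3] -> levels [8 7 6 2]
Step 2: flows [0->2,1->2,1->3,2->3] -> levels [7 5 7 4]
Step 3: flows [0=2,2->1,1->3,2->3] -> levels [7 5 5 6]
Step 4: flows [0->2,1=2,3->1,3->2] -> levels [6 6 7 4]
Step 5: flows [2->0,2->1,1->3,2->3] -> levels [7 6 4 6]
Step 6: flows [0->2,1->2,1=3,3->2] -> levels [6 5 7 5]
Step 7: flows [2->0,2->1,1=3,2->3] -> levels [7 6 4 6]
  -> period-2 cycle (repeats step 5); tank 2 never drops to <=2
Tank 2 never reaches <=2 within 15 steps

Answer: -1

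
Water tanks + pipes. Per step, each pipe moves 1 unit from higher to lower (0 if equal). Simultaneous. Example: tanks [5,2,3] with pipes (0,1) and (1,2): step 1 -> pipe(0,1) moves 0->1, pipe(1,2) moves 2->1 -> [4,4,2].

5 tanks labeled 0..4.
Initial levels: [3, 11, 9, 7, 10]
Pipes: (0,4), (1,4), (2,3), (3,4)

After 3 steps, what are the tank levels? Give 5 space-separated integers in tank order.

Answer: 6 9 8 10 7

Derivation:
Step 1: flows [4->0,1->4,2->3,4->3] -> levels [4 10 8 9 9]
Step 2: flows [4->0,1->4,3->2,3=4] -> levels [5 9 9 8 9]
Step 3: flows [4->0,1=4,2->3,4->3] -> levels [6 9 8 10 7]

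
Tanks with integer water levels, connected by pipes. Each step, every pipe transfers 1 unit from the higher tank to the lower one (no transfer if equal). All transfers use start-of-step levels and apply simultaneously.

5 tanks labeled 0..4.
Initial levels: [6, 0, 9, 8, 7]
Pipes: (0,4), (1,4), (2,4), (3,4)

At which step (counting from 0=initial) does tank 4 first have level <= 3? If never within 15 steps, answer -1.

Answer: -1

Derivation:
Step 1: flows [4->0,4->1,2->4,3->4] -> levels [7 1 8 7 7]
Step 2: flows [0=4,4->1,2->4,3=4] -> levels [7 2 7 7 7]
Step 3: flows [0=4,4->1,2=4,3=4] -> levels [7 3 7 7 6]
Step 4: flows [0->4,4->1,2->4,3->4] -> levels [6 4 6 6 8]
Step 5: flows [4->0,4->1,4->2,4->3] -> levels [7 5 7 7 4]
Step 6: flows [0->4,1->4,2->4,3->4] -> levels [6 4 6 6 8]
  -> period-2 cycle (repeats step 4); tank 4 never drops to <=3
Tank 4 never reaches <=3 within 15 steps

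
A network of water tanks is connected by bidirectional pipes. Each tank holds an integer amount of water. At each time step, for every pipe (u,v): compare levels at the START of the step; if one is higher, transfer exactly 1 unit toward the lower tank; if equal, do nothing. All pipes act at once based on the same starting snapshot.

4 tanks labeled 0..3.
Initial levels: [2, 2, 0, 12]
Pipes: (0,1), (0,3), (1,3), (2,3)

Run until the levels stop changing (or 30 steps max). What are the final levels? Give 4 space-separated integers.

Answer: 4 4 3 5

Derivation:
Step 1: flows [0=1,3->0,3->1,3->2] -> levels [3 3 1 9]
Step 2: flows [0=1,3->0,3->1,3->2] -> levels [4 4 2 6]
Step 3: flows [0=1,3->0,3->1,3->2] -> levels [5 5 3 3]
Step 4: flows [0=1,0->3,1->3,2=3] -> levels [4 4 3 5]
Step 5: flows [0=1,3->0,3->1,3->2] -> levels [5 5 4 2]
Step 6: flows [0=1,0->3,1->3,2->3] -> levels [4 4 3 5]
  -> period-2 cycle: step 6 state = step 4 state; never stabilizes
  -> state at step 30: (30-4) mod 2 = 0, same as step 4 -> [4 4 3 5]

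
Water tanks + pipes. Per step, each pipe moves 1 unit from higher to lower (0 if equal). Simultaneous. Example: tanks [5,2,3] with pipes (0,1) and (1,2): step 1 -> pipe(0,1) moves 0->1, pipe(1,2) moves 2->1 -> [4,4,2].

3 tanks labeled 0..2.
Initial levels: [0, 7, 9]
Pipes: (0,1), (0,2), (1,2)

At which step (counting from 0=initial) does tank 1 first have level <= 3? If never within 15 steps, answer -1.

Answer: -1

Derivation:
Step 1: flows [1->0,2->0,2->1] -> levels [2 7 7]
Step 2: flows [1->0,2->0,1=2] -> levels [4 6 6]
Step 3: flows [1->0,2->0,1=2] -> levels [6 5 5]
Step 4: flows [0->1,0->2,1=2] -> levels [4 6 6]
  -> period-2 cycle (repeats step 2); tank 1 never drops to <=3
Tank 1 never reaches <=3 within 15 steps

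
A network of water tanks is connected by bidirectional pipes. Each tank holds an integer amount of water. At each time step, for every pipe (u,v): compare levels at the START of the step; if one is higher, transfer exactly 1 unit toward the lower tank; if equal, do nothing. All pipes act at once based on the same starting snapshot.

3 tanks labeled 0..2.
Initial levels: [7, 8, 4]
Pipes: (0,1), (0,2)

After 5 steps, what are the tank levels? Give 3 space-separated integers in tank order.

Step 1: flows [1->0,0->2] -> levels [7 7 5]
Step 2: flows [0=1,0->2] -> levels [6 7 6]
Step 3: flows [1->0,0=2] -> levels [7 6 6]
Step 4: flows [0->1,0->2] -> levels [5 7 7]
Step 5: flows [1->0,2->0] -> levels [7 6 6]

Answer: 7 6 6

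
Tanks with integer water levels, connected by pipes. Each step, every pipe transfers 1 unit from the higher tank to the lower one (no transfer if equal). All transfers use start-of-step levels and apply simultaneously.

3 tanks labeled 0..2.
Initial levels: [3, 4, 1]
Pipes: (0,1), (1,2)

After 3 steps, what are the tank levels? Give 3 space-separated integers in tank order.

Answer: 3 2 3

Derivation:
Step 1: flows [1->0,1->2] -> levels [4 2 2]
Step 2: flows [0->1,1=2] -> levels [3 3 2]
Step 3: flows [0=1,1->2] -> levels [3 2 3]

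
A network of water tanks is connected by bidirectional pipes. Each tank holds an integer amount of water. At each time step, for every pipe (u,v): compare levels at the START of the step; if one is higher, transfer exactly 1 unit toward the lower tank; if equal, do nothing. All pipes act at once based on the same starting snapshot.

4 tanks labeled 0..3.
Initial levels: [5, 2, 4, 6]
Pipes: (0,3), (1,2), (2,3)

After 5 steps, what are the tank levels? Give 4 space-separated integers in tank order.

Step 1: flows [3->0,2->1,3->2] -> levels [6 3 4 4]
Step 2: flows [0->3,2->1,2=3] -> levels [5 4 3 5]
Step 3: flows [0=3,1->2,3->2] -> levels [5 3 5 4]
Step 4: flows [0->3,2->1,2->3] -> levels [4 4 3 6]
Step 5: flows [3->0,1->2,3->2] -> levels [5 3 5 4]

Answer: 5 3 5 4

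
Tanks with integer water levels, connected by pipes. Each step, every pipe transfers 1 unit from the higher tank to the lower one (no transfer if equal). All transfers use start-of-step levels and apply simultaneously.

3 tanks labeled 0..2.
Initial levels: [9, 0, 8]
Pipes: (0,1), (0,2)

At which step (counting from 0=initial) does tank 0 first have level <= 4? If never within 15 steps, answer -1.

Answer: -1

Derivation:
Step 1: flows [0->1,0->2] -> levels [7 1 9]
Step 2: flows [0->1,2->0] -> levels [7 2 8]
Step 3: flows [0->1,2->0] -> levels [7 3 7]
Step 4: flows [0->1,0=2] -> levels [6 4 7]
Step 5: flows [0->1,2->0] -> levels [6 5 6]
Step 6: flows [0->1,0=2] -> levels [5 6 6]
Step 7: flows [1->0,2->0] -> levels [7 5 5]
Step 8: flows [0->1,0->2] -> levels [5 6 6]
  -> period-2 cycle (repeats step 6); tank 0 never drops to <=4
Tank 0 never reaches <=4 within 15 steps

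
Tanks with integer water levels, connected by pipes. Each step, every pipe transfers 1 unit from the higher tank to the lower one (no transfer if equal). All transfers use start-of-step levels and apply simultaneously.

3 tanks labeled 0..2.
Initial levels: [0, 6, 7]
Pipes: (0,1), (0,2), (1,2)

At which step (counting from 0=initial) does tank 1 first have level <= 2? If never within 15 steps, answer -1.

Answer: -1

Derivation:
Step 1: flows [1->0,2->0,2->1] -> levels [2 6 5]
Step 2: flows [1->0,2->0,1->2] -> levels [4 4 5]
Step 3: flows [0=1,2->0,2->1] -> levels [5 5 3]
Step 4: flows [0=1,0->2,1->2] -> levels [4 4 5]
  -> period-2 cycle (repeats step 2); tank 1 never drops to <=2
Tank 1 never reaches <=2 within 15 steps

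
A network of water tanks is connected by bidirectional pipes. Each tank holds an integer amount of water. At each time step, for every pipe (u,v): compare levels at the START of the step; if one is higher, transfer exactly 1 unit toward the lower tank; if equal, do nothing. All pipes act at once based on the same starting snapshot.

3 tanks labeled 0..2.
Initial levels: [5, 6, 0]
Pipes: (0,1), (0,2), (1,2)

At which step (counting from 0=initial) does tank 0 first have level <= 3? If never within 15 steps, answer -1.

Step 1: flows [1->0,0->2,1->2] -> levels [5 4 2]
Step 2: flows [0->1,0->2,1->2] -> levels [3 4 4]
Tank 0 first reaches <=3 at step 2

Answer: 2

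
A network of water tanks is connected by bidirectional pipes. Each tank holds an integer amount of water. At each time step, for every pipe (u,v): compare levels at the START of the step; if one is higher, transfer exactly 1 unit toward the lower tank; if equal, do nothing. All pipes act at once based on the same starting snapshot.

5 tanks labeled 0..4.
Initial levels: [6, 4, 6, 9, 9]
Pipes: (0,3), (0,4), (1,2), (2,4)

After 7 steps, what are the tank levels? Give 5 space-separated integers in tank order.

Answer: 8 6 7 7 6

Derivation:
Step 1: flows [3->0,4->0,2->1,4->2] -> levels [8 5 6 8 7]
Step 2: flows [0=3,0->4,2->1,4->2] -> levels [7 6 6 8 7]
Step 3: flows [3->0,0=4,1=2,4->2] -> levels [8 6 7 7 6]
Step 4: flows [0->3,0->4,2->1,2->4] -> levels [6 7 5 8 8]
Step 5: flows [3->0,4->0,1->2,4->2] -> levels [8 6 7 7 6]
  -> period-2 cycle: step 5 state = step 3 state
  -> state at step 7: (7-3) mod 2 = 0, same as step 3 -> [8 6 7 7 6]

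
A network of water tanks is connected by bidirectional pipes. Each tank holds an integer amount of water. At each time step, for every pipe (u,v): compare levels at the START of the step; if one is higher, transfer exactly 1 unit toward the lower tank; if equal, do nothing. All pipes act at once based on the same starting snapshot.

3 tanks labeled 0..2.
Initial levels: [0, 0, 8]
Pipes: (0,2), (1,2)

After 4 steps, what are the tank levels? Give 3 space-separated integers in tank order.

Step 1: flows [2->0,2->1] -> levels [1 1 6]
Step 2: flows [2->0,2->1] -> levels [2 2 4]
Step 3: flows [2->0,2->1] -> levels [3 3 2]
Step 4: flows [0->2,1->2] -> levels [2 2 4]

Answer: 2 2 4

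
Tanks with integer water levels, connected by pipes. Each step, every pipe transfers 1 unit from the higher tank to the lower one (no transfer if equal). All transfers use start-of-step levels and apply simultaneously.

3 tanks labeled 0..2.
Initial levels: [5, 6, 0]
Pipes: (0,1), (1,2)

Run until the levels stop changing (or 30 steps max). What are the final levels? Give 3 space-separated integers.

Answer: 4 3 4

Derivation:
Step 1: flows [1->0,1->2] -> levels [6 4 1]
Step 2: flows [0->1,1->2] -> levels [5 4 2]
Step 3: flows [0->1,1->2] -> levels [4 4 3]
Step 4: flows [0=1,1->2] -> levels [4 3 4]
Step 5: flows [0->1,2->1] -> levels [3 5 3]
Step 6: flows [1->0,1->2] -> levels [4 3 4]
  -> period-2 cycle: step 6 state = step 4 state; never stabilizes
  -> state at step 30: (30-4) mod 2 = 0, same as step 4 -> [4 3 4]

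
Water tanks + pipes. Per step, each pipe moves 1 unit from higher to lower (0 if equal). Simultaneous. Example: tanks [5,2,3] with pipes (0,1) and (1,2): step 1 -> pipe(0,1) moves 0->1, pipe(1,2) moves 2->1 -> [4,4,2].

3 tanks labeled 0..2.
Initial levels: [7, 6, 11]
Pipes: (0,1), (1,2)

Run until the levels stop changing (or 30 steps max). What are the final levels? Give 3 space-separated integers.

Answer: 8 8 8

Derivation:
Step 1: flows [0->1,2->1] -> levels [6 8 10]
Step 2: flows [1->0,2->1] -> levels [7 8 9]
Step 3: flows [1->0,2->1] -> levels [8 8 8]
Step 4: flows [0=1,1=2] -> levels [8 8 8]
  -> stable (no change)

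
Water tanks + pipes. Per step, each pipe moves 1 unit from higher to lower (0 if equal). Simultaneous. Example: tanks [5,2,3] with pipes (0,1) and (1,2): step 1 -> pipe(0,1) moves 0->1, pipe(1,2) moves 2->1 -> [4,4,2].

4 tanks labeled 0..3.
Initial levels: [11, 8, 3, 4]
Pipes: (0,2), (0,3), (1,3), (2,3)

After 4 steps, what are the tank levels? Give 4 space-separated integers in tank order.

Step 1: flows [0->2,0->3,1->3,3->2] -> levels [9 7 5 5]
Step 2: flows [0->2,0->3,1->3,2=3] -> levels [7 6 6 7]
Step 3: flows [0->2,0=3,3->1,3->2] -> levels [6 7 8 5]
Step 4: flows [2->0,0->3,1->3,2->3] -> levels [6 6 6 8]

Answer: 6 6 6 8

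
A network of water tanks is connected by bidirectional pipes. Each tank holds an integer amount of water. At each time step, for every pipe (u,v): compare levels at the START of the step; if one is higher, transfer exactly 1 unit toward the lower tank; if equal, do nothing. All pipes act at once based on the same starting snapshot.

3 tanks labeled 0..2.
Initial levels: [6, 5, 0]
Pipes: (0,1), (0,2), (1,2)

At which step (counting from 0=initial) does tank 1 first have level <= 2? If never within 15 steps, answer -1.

Answer: -1

Derivation:
Step 1: flows [0->1,0->2,1->2] -> levels [4 5 2]
Step 2: flows [1->0,0->2,1->2] -> levels [4 3 4]
Step 3: flows [0->1,0=2,2->1] -> levels [3 5 3]
Step 4: flows [1->0,0=2,1->2] -> levels [4 3 4]
  -> period-2 cycle (repeats step 2); tank 1 never drops to <=2
Tank 1 never reaches <=2 within 15 steps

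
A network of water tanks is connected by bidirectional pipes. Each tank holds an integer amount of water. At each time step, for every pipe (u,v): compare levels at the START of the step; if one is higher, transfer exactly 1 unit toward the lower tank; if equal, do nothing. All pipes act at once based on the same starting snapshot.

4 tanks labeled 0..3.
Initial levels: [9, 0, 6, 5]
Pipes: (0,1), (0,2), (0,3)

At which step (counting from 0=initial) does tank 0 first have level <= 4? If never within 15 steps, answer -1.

Answer: 5

Derivation:
Step 1: flows [0->1,0->2,0->3] -> levels [6 1 7 6]
Step 2: flows [0->1,2->0,0=3] -> levels [6 2 6 6]
Step 3: flows [0->1,0=2,0=3] -> levels [5 3 6 6]
Step 4: flows [0->1,2->0,3->0] -> levels [6 4 5 5]
Step 5: flows [0->1,0->2,0->3] -> levels [3 5 6 6]
Tank 0 first reaches <=4 at step 5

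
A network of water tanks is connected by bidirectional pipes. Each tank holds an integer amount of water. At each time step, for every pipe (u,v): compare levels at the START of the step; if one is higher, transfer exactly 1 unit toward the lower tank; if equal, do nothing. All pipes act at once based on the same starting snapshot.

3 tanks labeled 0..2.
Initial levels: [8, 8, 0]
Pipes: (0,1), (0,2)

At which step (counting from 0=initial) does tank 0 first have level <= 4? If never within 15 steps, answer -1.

Answer: 7

Derivation:
Step 1: flows [0=1,0->2] -> levels [7 8 1]
Step 2: flows [1->0,0->2] -> levels [7 7 2]
Step 3: flows [0=1,0->2] -> levels [6 7 3]
Step 4: flows [1->0,0->2] -> levels [6 6 4]
Step 5: flows [0=1,0->2] -> levels [5 6 5]
Step 6: flows [1->0,0=2] -> levels [6 5 5]
Step 7: flows [0->1,0->2] -> levels [4 6 6]
Tank 0 first reaches <=4 at step 7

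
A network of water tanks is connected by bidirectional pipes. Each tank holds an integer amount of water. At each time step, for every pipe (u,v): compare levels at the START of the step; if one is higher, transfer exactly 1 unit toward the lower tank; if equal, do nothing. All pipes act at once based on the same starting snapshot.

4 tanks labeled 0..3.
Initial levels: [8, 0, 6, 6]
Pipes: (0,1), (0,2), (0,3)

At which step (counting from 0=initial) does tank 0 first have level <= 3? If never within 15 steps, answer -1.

Step 1: flows [0->1,0->2,0->3] -> levels [5 1 7 7]
Step 2: flows [0->1,2->0,3->0] -> levels [6 2 6 6]
Step 3: flows [0->1,0=2,0=3] -> levels [5 3 6 6]
Step 4: flows [0->1,2->0,3->0] -> levels [6 4 5 5]
Step 5: flows [0->1,0->2,0->3] -> levels [3 5 6 6]
Tank 0 first reaches <=3 at step 5

Answer: 5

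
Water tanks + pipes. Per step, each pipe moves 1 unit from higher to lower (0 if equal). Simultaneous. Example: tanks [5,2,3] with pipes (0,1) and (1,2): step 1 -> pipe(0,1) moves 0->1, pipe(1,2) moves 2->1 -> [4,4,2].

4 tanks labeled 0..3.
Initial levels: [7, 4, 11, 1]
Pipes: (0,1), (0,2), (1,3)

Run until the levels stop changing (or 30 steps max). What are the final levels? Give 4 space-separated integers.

Step 1: flows [0->1,2->0,1->3] -> levels [7 4 10 2]
Step 2: flows [0->1,2->0,1->3] -> levels [7 4 9 3]
Step 3: flows [0->1,2->0,1->3] -> levels [7 4 8 4]
Step 4: flows [0->1,2->0,1=3] -> levels [7 5 7 4]
Step 5: flows [0->1,0=2,1->3] -> levels [6 5 7 5]
Step 6: flows [0->1,2->0,1=3] -> levels [6 6 6 5]
Step 7: flows [0=1,0=2,1->3] -> levels [6 5 6 6]
Step 8: flows [0->1,0=2,3->1] -> levels [5 7 6 5]
Step 9: flows [1->0,2->0,1->3] -> levels [7 5 5 6]
Step 10: flows [0->1,0->2,3->1] -> levels [5 7 6 5]
  -> period-2 cycle: step 10 state = step 8 state; never stabilizes
  -> state at step 30: (30-8) mod 2 = 0, same as step 8 -> [5 7 6 5]

Answer: 5 7 6 5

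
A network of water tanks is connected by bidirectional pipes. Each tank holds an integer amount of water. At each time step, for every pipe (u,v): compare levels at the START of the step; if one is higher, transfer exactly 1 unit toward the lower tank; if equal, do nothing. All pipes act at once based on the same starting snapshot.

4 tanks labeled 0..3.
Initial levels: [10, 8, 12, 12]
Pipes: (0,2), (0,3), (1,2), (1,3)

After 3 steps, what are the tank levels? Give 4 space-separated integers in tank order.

Step 1: flows [2->0,3->0,2->1,3->1] -> levels [12 10 10 10]
Step 2: flows [0->2,0->3,1=2,1=3] -> levels [10 10 11 11]
Step 3: flows [2->0,3->0,2->1,3->1] -> levels [12 12 9 9]

Answer: 12 12 9 9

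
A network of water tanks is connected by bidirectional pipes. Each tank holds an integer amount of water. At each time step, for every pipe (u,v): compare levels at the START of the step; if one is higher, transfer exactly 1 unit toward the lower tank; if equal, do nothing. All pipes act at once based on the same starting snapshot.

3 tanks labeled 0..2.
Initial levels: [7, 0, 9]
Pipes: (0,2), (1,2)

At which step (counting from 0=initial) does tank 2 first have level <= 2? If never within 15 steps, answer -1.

Step 1: flows [2->0,2->1] -> levels [8 1 7]
Step 2: flows [0->2,2->1] -> levels [7 2 7]
Step 3: flows [0=2,2->1] -> levels [7 3 6]
Step 4: flows [0->2,2->1] -> levels [6 4 6]
Step 5: flows [0=2,2->1] -> levels [6 5 5]
Step 6: flows [0->2,1=2] -> levels [5 5 6]
Step 7: flows [2->0,2->1] -> levels [6 6 4]
Step 8: flows [0->2,1->2] -> levels [5 5 6]
  -> period-2 cycle (repeats step 6); tank 2 never drops to <=2
Tank 2 never reaches <=2 within 15 steps

Answer: -1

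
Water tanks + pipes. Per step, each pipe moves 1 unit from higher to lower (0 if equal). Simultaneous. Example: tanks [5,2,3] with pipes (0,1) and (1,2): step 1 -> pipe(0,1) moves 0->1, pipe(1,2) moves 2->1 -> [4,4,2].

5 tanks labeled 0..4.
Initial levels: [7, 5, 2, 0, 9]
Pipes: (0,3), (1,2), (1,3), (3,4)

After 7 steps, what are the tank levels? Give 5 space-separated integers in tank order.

Step 1: flows [0->3,1->2,1->3,4->3] -> levels [6 3 3 3 8]
Step 2: flows [0->3,1=2,1=3,4->3] -> levels [5 3 3 5 7]
Step 3: flows [0=3,1=2,3->1,4->3] -> levels [5 4 3 5 6]
Step 4: flows [0=3,1->2,3->1,4->3] -> levels [5 4 4 5 5]
Step 5: flows [0=3,1=2,3->1,3=4] -> levels [5 5 4 4 5]
Step 6: flows [0->3,1->2,1->3,4->3] -> levels [4 3 5 7 4]
Step 7: flows [3->0,2->1,3->1,3->4] -> levels [5 5 4 4 5]

Answer: 5 5 4 4 5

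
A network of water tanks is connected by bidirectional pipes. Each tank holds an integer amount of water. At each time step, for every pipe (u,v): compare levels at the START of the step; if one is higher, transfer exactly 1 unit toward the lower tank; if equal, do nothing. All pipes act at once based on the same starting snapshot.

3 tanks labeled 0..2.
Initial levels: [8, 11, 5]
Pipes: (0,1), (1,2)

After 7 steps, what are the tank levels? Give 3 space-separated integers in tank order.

Step 1: flows [1->0,1->2] -> levels [9 9 6]
Step 2: flows [0=1,1->2] -> levels [9 8 7]
Step 3: flows [0->1,1->2] -> levels [8 8 8]
Step 4: flows [0=1,1=2] -> levels [8 8 8]
  -> stable; steps 5..7 unchanged -> [8 8 8]

Answer: 8 8 8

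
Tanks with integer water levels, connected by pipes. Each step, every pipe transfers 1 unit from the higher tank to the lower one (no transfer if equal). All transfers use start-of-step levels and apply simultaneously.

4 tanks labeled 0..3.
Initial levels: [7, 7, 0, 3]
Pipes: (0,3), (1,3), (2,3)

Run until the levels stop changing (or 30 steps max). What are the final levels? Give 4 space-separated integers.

Step 1: flows [0->3,1->3,3->2] -> levels [6 6 1 4]
Step 2: flows [0->3,1->3,3->2] -> levels [5 5 2 5]
Step 3: flows [0=3,1=3,3->2] -> levels [5 5 3 4]
Step 4: flows [0->3,1->3,3->2] -> levels [4 4 4 5]
Step 5: flows [3->0,3->1,3->2] -> levels [5 5 5 2]
Step 6: flows [0->3,1->3,2->3] -> levels [4 4 4 5]
  -> period-2 cycle: step 6 state = step 4 state; never stabilizes
  -> state at step 30: (30-4) mod 2 = 0, same as step 4 -> [4 4 4 5]

Answer: 4 4 4 5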